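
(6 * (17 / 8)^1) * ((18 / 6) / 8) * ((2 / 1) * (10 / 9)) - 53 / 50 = 1913 / 200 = 9.56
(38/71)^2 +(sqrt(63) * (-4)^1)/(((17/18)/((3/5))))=1444/5041-648 * sqrt(7)/85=-19.88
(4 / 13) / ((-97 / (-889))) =2.82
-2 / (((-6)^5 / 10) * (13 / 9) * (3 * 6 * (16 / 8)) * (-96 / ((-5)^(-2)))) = -1 / 48522240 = -0.00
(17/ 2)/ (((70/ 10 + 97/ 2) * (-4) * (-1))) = 17/ 444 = 0.04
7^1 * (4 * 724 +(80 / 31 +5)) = 630077 / 31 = 20325.06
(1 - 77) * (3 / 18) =-38 / 3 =-12.67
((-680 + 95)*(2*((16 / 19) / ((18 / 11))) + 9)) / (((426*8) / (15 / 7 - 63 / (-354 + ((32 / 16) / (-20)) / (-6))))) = -1831613875 / 458422576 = -4.00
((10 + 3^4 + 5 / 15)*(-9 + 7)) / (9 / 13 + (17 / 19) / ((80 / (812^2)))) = -0.02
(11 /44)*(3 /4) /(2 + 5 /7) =21 /304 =0.07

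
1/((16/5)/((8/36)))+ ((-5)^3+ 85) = -2875/72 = -39.93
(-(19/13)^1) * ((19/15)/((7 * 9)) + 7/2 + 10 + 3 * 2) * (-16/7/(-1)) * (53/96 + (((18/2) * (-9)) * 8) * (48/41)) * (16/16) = 2091553045237/42309540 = 49434.55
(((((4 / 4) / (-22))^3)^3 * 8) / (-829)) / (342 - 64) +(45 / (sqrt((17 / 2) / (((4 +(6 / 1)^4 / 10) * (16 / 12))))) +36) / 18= 69557419617694977 / 34778709808847488 +2 * sqrt(85170) / 51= 13.44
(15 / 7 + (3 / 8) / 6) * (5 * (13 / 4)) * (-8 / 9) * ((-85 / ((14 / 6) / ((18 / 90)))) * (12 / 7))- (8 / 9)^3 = 198618383 / 500094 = 397.16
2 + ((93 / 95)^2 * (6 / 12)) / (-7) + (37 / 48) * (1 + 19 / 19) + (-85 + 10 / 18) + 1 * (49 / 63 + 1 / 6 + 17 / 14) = -119495513 / 1516200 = -78.81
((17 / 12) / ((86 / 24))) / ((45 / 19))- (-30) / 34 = 34516 / 32895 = 1.05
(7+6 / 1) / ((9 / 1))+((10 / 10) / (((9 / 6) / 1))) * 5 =43 / 9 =4.78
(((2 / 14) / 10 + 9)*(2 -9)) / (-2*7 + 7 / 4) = 1262 / 245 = 5.15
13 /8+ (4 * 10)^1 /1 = 333 /8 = 41.62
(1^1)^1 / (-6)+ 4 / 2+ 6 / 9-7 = -9 / 2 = -4.50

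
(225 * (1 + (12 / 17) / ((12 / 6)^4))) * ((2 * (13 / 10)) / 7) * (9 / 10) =74763 / 952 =78.53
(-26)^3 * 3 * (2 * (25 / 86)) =-1318200 / 43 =-30655.81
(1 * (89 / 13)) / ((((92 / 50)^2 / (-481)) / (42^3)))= -72061609.17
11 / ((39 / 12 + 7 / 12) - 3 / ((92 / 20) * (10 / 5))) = 69 / 22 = 3.14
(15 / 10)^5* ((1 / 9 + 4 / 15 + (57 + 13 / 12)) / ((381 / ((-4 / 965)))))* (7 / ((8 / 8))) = -662949 / 19608800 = -0.03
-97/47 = -2.06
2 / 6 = 1 / 3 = 0.33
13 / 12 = 1.08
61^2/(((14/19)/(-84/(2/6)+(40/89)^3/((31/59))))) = -194543916898886/152978273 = -1271709.46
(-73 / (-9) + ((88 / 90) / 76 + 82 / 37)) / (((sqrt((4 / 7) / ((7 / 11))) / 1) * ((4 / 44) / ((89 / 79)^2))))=9068689532 * sqrt(11) / 197434035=152.34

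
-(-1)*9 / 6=3 / 2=1.50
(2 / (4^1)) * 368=184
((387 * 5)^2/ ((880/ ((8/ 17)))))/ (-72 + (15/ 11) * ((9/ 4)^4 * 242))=5325120/ 22301807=0.24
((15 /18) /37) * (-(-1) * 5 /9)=0.01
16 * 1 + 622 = 638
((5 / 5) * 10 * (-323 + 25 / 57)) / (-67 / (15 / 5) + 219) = -18386 / 1121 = -16.40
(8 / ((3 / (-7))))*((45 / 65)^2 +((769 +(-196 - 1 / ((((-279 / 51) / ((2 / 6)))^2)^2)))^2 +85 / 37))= -4221074114049923362849657100144 / 688720974940100627547399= -6128859.53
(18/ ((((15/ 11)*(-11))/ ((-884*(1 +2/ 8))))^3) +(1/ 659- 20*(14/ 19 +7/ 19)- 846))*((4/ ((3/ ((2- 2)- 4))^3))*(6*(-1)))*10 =1383768363934720/ 338067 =4093177872.83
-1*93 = -93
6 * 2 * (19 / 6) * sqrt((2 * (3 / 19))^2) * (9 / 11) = 108 / 11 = 9.82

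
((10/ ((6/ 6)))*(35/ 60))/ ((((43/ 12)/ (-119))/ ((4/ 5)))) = -6664/ 43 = -154.98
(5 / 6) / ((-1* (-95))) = 1 / 114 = 0.01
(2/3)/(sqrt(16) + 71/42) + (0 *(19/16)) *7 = 28/239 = 0.12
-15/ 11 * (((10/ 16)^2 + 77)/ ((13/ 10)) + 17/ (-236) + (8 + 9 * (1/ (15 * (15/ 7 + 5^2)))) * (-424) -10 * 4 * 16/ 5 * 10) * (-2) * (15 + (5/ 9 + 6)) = -402058399247/ 1479720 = -271712.49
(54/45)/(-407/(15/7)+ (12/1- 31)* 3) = -0.00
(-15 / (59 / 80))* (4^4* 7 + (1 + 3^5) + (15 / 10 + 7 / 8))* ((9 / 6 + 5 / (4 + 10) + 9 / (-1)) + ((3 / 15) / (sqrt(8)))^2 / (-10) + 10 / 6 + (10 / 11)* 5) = 7015776917 / 181720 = 38607.62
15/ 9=5/ 3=1.67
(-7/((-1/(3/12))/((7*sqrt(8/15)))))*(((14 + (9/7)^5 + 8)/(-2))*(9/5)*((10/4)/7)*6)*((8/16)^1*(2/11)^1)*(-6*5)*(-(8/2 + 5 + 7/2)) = -289442025*sqrt(30)/105644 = -15006.43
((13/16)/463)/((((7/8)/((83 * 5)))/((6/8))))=16185/25928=0.62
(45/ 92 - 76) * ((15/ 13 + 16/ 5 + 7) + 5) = -7384661/ 5980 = -1234.89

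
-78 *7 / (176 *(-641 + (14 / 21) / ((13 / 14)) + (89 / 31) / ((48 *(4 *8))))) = 21123648 / 4359724105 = 0.00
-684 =-684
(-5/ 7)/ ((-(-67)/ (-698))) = 3490/ 469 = 7.44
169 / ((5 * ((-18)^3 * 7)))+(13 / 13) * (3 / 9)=67871 / 204120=0.33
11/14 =0.79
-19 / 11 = -1.73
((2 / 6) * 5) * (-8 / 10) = -4 / 3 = -1.33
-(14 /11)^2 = -196 /121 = -1.62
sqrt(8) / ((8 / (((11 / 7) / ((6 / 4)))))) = 0.37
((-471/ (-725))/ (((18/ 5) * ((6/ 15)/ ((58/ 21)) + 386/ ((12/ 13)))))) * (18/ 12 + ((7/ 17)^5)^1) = 674030045/ 1033459955734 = 0.00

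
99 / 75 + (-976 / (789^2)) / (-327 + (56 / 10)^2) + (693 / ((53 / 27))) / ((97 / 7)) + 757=463498564413530633 / 591350299681275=783.80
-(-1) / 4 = 1 / 4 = 0.25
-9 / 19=-0.47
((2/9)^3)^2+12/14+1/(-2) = 2658101/7440174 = 0.36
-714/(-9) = 238/3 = 79.33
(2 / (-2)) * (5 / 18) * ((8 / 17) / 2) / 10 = -1 / 153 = -0.01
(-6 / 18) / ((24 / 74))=-37 / 36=-1.03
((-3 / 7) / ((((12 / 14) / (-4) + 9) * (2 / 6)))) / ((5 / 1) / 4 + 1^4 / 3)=-72 / 779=-0.09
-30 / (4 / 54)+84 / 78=-5251 / 13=-403.92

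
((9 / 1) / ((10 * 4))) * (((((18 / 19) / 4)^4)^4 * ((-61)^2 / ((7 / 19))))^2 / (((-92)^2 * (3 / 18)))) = 1283640485941152936533362983088847318667 / 8210500279534194832029059226454807751919642692676485120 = 0.00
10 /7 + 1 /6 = 67 /42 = 1.60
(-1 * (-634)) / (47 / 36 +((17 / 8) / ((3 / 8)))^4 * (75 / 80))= 273888 / 418169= 0.65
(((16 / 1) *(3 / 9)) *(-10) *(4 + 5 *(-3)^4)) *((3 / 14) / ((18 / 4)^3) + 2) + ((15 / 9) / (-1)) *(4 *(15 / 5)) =-222990700 / 5103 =-43697.96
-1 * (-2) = 2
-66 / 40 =-33 / 20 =-1.65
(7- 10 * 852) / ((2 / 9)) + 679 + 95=-37534.50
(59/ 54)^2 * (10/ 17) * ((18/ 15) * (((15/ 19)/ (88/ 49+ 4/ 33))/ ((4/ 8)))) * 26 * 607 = 14805559769/ 1351755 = 10952.84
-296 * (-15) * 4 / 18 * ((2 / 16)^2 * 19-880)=-3471895 / 4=-867973.75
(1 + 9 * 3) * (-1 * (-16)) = 448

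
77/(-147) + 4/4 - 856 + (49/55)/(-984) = -108035661/126280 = -855.52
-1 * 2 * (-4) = 8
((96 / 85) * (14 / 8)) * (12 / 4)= 504 / 85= 5.93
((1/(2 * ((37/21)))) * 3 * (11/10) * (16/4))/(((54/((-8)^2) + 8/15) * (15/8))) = 177408/122285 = 1.45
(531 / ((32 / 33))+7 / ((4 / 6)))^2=318943881 / 1024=311468.63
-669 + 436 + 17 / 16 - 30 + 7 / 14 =-4183 / 16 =-261.44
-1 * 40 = -40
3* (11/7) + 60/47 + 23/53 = 112030/17437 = 6.42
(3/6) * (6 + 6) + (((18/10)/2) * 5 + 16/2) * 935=23387/2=11693.50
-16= -16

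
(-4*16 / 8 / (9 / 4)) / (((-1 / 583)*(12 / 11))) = 1900.15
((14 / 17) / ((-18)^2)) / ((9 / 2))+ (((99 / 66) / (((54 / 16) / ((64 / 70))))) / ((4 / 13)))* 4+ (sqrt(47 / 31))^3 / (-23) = 5.20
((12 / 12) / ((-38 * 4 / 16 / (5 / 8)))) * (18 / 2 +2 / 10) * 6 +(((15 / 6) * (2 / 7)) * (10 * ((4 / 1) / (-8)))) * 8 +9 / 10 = -41633 / 1330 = -31.30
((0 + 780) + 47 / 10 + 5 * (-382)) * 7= -78771 / 10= -7877.10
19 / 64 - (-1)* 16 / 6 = 2.96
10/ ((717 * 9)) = 10/ 6453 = 0.00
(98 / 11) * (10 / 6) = 490 / 33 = 14.85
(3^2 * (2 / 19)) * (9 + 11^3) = 24120 / 19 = 1269.47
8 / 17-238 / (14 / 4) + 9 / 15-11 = -6624 / 85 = -77.93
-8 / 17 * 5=-40 / 17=-2.35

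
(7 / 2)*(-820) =-2870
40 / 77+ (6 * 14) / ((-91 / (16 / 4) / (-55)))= 203800 / 1001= 203.60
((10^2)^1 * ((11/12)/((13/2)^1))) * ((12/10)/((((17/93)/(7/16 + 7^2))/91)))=28321755/68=416496.40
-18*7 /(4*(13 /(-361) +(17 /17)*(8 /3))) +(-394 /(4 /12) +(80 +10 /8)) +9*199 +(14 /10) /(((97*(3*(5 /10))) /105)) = 107270145 /157916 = 679.29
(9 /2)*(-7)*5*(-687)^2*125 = -18583779375 /2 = -9291889687.50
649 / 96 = 6.76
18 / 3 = 6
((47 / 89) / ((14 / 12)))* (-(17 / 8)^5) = -200199837 / 10207232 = -19.61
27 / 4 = 6.75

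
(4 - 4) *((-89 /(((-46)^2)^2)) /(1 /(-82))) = 0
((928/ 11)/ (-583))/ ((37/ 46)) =-42688/ 237281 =-0.18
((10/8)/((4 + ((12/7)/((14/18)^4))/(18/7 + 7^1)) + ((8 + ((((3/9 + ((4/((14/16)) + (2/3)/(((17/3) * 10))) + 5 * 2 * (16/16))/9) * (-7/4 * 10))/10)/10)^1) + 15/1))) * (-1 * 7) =-21536069625/66817262023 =-0.32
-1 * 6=-6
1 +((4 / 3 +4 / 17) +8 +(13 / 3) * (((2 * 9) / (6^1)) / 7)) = 12.43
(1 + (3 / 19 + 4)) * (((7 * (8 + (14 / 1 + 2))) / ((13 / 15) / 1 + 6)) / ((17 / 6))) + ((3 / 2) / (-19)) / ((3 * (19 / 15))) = 56280615 / 1264222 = 44.52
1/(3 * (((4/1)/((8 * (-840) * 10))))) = -5600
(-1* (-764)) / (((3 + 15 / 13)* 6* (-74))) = -2483 / 5994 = -0.41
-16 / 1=-16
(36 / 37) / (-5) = -36 / 185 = -0.19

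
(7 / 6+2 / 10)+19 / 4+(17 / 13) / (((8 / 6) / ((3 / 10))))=10001 / 1560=6.41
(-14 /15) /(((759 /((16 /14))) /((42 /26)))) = -0.00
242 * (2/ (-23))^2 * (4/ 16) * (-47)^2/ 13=534578/ 6877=77.73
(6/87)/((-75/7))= -14/2175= -0.01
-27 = -27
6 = 6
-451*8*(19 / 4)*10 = -171380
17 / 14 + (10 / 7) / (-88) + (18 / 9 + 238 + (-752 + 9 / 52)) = -1022279 / 2002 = -510.63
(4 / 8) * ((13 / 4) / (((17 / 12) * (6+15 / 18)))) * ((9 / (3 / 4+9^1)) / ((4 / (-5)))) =-0.19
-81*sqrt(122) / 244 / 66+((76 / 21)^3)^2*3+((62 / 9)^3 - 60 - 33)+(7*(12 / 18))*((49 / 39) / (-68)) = 264384594965207 / 37908625482 - 27*sqrt(122) / 5368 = 6974.20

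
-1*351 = -351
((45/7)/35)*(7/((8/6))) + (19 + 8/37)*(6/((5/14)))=1677267/5180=323.80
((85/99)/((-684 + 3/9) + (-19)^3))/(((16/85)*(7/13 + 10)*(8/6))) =-93925/2182425344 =-0.00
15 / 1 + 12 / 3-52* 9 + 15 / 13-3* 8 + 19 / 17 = -104031 / 221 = -470.73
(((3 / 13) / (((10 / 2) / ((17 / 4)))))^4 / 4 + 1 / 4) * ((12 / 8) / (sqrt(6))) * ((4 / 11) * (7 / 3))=32035676407 * sqrt(6) / 603208320000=0.13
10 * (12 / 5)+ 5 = 29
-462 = -462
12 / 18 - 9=-25 / 3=-8.33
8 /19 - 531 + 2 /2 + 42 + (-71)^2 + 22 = 4575.42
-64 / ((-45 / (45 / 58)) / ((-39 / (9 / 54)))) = -7488 / 29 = -258.21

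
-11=-11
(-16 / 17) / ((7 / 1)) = -16 / 119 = -0.13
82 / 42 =41 / 21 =1.95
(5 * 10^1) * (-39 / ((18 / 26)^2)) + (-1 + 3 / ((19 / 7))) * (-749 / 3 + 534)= -2071796 / 513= -4038.59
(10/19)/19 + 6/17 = 2336/6137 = 0.38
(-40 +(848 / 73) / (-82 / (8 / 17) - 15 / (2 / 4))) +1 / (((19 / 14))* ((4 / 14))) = -2235221 / 59641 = -37.48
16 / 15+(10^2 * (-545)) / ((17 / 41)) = -33517228 / 255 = -131440.11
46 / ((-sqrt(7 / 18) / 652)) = -48094.20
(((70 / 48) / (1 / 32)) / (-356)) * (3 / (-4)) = 35 / 356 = 0.10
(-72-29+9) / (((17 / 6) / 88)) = -48576 / 17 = -2857.41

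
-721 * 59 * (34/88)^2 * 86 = -528632153/968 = -546107.60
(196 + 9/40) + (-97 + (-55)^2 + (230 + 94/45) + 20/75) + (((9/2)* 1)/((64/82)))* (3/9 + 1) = 2422273/720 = 3364.27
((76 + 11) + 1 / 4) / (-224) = -349 / 896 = -0.39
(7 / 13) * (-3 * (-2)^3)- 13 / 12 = 1847 / 156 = 11.84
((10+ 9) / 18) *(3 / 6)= 19 / 36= 0.53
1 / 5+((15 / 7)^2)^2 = 255526 / 12005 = 21.28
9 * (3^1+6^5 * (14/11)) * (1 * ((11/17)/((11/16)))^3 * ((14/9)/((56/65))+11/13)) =8140268544/41327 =196972.16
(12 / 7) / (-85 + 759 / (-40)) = -480 / 29113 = -0.02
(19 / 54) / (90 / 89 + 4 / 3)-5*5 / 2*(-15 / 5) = 424241 / 11268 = 37.65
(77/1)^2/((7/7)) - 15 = 5914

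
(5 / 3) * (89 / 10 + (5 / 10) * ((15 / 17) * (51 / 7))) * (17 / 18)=3604 / 189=19.07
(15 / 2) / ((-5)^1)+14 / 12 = -1 / 3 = -0.33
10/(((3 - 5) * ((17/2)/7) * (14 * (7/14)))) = -0.59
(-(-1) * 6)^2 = 36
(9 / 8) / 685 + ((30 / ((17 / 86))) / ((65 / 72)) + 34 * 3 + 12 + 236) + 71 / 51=1887476887 / 3633240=519.50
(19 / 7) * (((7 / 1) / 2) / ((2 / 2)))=19 / 2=9.50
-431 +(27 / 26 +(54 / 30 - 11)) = -57091 / 130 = -439.16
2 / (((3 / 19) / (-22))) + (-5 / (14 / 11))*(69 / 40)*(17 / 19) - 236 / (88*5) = -100162763 / 351120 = -285.27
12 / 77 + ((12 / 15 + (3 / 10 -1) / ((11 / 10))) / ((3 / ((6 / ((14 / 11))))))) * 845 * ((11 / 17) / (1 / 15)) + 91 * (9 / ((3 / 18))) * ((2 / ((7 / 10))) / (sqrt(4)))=11949999 / 1309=9129.11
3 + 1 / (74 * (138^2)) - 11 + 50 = 59188753 / 1409256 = 42.00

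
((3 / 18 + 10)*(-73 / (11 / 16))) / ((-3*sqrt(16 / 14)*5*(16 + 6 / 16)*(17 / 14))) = 997472*sqrt(14) / 1102365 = 3.39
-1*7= -7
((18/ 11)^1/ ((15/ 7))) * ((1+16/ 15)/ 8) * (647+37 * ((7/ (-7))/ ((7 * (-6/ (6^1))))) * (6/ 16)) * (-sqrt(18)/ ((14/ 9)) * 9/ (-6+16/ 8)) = 273771819 * sqrt(2)/ 492800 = 785.66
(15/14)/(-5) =-3/14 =-0.21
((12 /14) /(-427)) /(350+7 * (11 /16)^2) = -512 /90115361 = -0.00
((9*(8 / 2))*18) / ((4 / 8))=1296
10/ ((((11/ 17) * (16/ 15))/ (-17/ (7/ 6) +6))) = -19125/ 154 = -124.19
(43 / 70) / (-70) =-43 / 4900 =-0.01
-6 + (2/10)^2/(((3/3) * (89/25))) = -533/89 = -5.99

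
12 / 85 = 0.14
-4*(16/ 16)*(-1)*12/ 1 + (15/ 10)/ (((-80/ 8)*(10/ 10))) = 957/ 20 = 47.85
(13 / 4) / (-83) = -13 / 332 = -0.04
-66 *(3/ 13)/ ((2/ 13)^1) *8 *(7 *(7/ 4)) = -9702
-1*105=-105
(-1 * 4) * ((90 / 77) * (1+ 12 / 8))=-900 / 77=-11.69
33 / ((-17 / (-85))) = 165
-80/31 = -2.58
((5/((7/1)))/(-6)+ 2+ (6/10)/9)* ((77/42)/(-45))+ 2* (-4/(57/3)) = -0.50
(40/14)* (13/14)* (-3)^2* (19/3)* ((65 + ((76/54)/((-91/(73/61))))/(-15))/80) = 2776524131/22596840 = 122.87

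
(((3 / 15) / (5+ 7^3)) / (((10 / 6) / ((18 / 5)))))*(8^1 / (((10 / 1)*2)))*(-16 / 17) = -144 / 308125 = -0.00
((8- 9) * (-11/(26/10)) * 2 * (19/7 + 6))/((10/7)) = 671/13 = 51.62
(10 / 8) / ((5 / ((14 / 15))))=7 / 30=0.23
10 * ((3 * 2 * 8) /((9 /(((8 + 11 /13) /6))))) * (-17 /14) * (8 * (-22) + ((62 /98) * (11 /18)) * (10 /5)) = 6042905000 /361179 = 16731.05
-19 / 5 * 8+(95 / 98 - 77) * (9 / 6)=-141557 / 980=-144.45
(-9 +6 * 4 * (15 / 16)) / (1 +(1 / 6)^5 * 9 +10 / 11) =7.07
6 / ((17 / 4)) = 24 / 17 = 1.41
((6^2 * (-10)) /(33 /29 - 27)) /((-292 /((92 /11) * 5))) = -8004 /4015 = -1.99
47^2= 2209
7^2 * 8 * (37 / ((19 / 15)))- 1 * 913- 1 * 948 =182201 / 19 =9589.53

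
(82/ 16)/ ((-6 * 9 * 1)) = -41/ 432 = -0.09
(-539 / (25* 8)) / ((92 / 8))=-539 / 2300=-0.23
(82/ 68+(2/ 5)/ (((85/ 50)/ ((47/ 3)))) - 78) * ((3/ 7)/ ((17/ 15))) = -111855/ 4046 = -27.65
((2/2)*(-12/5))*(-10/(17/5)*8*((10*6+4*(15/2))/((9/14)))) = 134400/17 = 7905.88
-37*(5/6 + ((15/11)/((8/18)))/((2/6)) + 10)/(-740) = 529/528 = 1.00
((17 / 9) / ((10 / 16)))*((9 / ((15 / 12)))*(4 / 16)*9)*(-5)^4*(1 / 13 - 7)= -211846.15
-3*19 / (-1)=57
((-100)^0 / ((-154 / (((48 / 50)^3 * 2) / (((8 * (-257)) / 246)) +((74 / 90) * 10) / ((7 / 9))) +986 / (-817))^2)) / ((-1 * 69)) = -0.00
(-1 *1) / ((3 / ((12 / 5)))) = -4 / 5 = -0.80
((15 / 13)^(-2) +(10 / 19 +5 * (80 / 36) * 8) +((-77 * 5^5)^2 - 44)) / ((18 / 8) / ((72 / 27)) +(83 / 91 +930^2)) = 80087820376357248 / 1196332108675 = 66944.47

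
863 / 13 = 66.38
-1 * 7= -7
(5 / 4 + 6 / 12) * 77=539 / 4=134.75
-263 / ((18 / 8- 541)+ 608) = -1052 / 277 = -3.80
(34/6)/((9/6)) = 34/9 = 3.78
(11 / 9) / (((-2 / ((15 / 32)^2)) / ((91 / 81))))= -25025 / 165888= -0.15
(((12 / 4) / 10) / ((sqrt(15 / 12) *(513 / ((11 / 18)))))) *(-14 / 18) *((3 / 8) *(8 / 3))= -0.00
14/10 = 7/5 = 1.40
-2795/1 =-2795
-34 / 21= -1.62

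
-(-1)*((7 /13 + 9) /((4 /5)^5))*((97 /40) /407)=0.17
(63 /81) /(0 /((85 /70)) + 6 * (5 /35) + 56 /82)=2009 /3978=0.51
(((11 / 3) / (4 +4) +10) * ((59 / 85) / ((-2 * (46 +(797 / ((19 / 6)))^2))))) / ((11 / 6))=-5346049 / 171173292400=-0.00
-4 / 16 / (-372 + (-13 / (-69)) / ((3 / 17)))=207 / 307132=0.00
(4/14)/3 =2/21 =0.10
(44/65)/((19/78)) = 264/95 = 2.78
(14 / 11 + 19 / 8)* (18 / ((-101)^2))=0.01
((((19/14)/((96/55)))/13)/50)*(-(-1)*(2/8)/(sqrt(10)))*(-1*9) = -627*sqrt(10)/2329600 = -0.00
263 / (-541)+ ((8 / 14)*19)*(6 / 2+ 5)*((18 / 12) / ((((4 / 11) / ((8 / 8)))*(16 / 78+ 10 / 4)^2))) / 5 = 7845125747 / 843005135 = 9.31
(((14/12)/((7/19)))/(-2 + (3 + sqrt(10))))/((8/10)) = -95/216 + 95 *sqrt(10)/216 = 0.95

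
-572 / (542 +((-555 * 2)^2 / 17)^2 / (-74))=82654 / 10257154181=0.00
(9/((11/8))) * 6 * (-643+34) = -263088/11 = -23917.09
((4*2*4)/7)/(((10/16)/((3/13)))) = 768/455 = 1.69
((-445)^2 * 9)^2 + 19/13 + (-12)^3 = 41292237335680/13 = 3176325948898.46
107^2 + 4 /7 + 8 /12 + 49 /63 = 721414 /63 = 11451.02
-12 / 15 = -4 / 5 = -0.80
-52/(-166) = 26/83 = 0.31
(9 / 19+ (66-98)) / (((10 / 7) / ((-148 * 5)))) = 310282 / 19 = 16330.63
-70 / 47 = -1.49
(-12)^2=144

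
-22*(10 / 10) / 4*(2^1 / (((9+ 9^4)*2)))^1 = -11 / 13140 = -0.00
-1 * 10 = -10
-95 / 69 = -1.38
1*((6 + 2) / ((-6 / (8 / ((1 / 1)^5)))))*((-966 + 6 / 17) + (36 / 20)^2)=10265.68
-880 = -880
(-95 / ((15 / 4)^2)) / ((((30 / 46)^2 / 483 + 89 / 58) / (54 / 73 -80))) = 8688835089088 / 24914724435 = 348.74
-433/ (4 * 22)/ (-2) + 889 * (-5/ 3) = -781021/ 528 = -1479.21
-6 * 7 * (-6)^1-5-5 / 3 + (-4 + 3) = 733 / 3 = 244.33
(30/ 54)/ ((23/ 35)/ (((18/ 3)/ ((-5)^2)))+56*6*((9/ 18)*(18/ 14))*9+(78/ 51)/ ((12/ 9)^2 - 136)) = 71876/ 251861271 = 0.00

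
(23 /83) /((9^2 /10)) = 230 /6723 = 0.03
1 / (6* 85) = 1 / 510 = 0.00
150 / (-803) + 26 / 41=0.45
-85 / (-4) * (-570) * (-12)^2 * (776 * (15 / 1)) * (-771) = 15653218248000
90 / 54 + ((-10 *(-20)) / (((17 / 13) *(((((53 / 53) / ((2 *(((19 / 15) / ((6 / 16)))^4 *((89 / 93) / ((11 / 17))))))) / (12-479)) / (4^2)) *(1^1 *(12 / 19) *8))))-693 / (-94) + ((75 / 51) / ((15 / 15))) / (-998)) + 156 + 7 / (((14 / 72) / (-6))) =-17478966834735230877233 / 200703182850225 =-87088637.99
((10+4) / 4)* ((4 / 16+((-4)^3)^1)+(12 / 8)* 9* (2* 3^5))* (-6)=-545769 / 4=-136442.25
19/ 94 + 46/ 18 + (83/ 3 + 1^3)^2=232519/ 282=824.54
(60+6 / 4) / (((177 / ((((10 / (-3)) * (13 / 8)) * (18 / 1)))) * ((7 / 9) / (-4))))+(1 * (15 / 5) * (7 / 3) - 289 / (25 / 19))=-396633 / 10325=-38.41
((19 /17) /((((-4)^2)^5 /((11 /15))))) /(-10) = -209 /2673868800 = -0.00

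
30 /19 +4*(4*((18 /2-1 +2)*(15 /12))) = 3830 /19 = 201.58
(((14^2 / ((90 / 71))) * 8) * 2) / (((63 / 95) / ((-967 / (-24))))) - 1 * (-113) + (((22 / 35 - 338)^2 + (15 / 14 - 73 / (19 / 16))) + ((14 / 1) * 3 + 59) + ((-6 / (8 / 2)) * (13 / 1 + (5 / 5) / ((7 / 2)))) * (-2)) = 2989937566351 / 11311650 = 264323.73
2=2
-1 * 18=-18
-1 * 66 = -66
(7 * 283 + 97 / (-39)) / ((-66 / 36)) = -154324 / 143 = -1079.19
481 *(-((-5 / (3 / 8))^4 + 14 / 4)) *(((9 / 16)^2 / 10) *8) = -2462992727 / 640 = -3848426.14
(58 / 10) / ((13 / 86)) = 2494 / 65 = 38.37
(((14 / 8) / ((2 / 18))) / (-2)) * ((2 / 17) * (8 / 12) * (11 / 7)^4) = -43923 / 11662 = -3.77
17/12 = 1.42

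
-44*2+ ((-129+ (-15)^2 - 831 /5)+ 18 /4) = -153.70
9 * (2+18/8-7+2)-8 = -59/4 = -14.75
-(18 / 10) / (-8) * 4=9 / 10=0.90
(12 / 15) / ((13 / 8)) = 32 / 65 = 0.49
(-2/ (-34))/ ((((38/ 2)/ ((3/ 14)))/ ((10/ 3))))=5/ 2261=0.00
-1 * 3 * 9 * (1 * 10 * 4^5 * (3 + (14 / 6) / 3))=-1044480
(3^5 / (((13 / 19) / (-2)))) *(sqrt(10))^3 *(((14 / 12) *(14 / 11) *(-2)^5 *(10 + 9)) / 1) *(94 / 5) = 17239557888 *sqrt(10) / 143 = 381232648.81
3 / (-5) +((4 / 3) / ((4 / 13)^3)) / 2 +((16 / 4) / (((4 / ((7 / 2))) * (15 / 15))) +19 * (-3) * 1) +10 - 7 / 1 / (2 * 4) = -10603 / 480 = -22.09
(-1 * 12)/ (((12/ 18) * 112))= -9/ 56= -0.16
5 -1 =4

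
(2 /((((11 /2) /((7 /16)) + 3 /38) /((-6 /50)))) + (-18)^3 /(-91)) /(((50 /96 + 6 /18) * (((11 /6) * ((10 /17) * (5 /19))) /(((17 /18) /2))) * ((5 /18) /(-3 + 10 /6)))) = -258545323787904 /431571765625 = -599.08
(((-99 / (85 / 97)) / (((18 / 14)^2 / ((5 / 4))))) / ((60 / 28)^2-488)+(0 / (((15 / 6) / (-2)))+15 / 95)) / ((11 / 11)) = 92164805 / 275432436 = 0.33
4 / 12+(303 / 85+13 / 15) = 4.76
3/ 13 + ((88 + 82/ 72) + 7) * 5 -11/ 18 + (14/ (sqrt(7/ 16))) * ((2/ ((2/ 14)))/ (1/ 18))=74929/ 156 + 2016 * sqrt(7)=5814.15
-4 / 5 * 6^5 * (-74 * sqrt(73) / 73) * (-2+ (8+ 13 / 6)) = 18797184 * sqrt(73) / 365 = 440008.80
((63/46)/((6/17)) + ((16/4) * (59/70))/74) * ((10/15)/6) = 467743/1072260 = 0.44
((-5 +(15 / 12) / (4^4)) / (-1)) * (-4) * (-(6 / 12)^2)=5115 / 1024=5.00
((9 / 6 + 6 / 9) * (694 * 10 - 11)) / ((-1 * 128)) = -90077 / 768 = -117.29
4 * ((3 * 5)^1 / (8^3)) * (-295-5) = -1125 / 32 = -35.16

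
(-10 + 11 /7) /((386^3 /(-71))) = 0.00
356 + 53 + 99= 508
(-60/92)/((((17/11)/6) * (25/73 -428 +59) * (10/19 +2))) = 228855/84180736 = 0.00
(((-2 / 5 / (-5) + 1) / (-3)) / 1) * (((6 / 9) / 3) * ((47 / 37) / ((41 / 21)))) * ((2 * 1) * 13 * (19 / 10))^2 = -120431766 / 948125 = -127.02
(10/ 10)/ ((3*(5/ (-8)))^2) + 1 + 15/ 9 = 664/ 225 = 2.95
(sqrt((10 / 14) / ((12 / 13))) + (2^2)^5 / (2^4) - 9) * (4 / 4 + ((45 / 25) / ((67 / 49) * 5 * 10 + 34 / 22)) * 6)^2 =584140561 * sqrt(1365) / 18407517450 + 6425546171 / 87654845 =74.48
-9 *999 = -8991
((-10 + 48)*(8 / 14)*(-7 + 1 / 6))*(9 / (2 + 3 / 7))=-9348 / 17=-549.88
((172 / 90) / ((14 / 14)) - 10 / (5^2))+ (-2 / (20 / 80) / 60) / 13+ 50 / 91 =8396 / 4095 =2.05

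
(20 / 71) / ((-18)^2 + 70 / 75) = 150 / 173027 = 0.00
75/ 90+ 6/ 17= 121/ 102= 1.19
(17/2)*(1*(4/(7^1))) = 34/7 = 4.86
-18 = -18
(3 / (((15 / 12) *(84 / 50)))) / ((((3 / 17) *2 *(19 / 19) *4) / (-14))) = -85 / 6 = -14.17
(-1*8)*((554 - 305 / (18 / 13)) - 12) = -23164 / 9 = -2573.78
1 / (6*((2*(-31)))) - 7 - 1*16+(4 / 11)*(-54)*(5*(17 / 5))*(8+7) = -20583887 / 4092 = -5030.28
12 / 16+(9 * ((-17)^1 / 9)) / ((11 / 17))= -1123 / 44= -25.52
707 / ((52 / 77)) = 54439 / 52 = 1046.90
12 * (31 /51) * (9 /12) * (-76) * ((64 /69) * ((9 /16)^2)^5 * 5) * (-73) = 749606344448985 /1679332212736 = 446.37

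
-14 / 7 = -2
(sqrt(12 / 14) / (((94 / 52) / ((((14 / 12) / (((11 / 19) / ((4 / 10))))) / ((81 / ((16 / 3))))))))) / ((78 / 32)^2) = 155648*sqrt(42) / 220482405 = 0.00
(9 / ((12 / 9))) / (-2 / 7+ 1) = 189 / 20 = 9.45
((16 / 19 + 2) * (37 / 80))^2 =998001 / 577600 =1.73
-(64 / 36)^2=-256 / 81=-3.16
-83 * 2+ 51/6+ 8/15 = -4709/30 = -156.97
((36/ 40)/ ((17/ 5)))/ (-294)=-3/ 3332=-0.00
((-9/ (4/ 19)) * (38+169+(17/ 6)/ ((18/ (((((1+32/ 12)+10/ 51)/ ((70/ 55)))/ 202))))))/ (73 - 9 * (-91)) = -9.92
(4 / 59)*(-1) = -4 / 59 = -0.07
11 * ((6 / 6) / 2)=5.50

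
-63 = -63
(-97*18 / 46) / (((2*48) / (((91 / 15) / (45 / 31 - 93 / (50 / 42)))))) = 1368185 / 43731648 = 0.03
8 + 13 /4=45 /4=11.25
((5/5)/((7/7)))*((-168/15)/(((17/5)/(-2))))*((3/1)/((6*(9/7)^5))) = 941192/1003833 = 0.94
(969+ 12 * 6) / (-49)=-21.24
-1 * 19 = -19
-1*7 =-7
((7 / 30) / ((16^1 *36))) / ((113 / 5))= 7 / 390528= 0.00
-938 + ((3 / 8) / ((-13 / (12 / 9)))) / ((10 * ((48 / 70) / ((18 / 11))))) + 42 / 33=-2143253 / 2288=-936.74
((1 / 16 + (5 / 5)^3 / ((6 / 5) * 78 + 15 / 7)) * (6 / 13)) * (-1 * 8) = -3911 / 14521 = -0.27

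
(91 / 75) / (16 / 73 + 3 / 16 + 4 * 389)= 106288 / 136341225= 0.00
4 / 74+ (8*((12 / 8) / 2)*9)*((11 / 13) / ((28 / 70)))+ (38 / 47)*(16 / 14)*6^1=18962803 / 158249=119.83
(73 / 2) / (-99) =-73 / 198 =-0.37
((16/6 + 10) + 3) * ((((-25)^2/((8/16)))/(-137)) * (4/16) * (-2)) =29375/411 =71.47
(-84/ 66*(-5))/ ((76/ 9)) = 315/ 418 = 0.75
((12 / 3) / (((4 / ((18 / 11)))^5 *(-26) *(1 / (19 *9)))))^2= 101957062669641 / 1122156737937664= 0.09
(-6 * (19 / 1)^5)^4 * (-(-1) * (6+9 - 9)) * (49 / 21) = 682032478413713865460244024544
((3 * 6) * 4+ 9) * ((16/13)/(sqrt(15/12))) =2592 * sqrt(5)/65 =89.17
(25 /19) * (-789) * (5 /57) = -32875 /361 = -91.07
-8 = -8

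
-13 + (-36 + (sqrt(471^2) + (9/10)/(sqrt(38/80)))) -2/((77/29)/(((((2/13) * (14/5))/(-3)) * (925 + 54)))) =9 * sqrt(190)/95 + 102938/195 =529.19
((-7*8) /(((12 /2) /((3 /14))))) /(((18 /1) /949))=-949 /9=-105.44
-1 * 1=-1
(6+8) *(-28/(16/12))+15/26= -7629/26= -293.42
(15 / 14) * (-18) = -135 / 7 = -19.29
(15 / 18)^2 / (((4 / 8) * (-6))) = -25 / 108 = -0.23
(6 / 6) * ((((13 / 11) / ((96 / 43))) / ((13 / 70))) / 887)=1505 / 468336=0.00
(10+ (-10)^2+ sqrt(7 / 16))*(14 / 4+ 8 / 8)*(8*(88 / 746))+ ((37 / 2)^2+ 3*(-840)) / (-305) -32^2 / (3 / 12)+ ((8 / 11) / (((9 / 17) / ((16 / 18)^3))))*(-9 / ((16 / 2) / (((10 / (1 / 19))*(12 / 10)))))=-4706405352701 / 1216375380+ 396*sqrt(7) / 373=-3866.40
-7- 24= -31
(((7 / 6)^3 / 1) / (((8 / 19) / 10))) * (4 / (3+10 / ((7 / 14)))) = 32585 / 4968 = 6.56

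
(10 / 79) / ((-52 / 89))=-445 / 2054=-0.22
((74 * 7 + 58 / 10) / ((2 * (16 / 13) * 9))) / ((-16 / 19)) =-71877 / 2560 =-28.08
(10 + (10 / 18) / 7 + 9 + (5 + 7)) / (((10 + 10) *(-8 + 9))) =979 / 630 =1.55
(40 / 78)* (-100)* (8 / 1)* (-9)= 48000 / 13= 3692.31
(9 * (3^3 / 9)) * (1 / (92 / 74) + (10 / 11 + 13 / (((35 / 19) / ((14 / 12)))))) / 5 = 339732 / 6325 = 53.71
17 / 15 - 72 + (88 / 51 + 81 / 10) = -10377 / 170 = -61.04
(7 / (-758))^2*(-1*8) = -98 / 143641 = -0.00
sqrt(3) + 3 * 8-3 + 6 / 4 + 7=sqrt(3) + 59 / 2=31.23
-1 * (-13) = 13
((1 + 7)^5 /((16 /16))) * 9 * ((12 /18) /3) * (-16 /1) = -1048576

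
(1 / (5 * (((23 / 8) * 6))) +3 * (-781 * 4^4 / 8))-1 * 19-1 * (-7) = -25870856 / 345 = -74987.99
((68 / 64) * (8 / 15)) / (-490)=-17 / 14700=-0.00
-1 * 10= -10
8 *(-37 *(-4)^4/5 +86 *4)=-62016/5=-12403.20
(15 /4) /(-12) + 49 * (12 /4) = 2347 /16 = 146.69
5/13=0.38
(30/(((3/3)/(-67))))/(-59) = 2010/59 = 34.07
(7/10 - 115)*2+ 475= 1232/5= 246.40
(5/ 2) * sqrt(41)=5 * sqrt(41)/ 2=16.01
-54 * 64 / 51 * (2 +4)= -6912 / 17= -406.59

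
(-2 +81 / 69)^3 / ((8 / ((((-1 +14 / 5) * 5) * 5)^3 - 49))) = -6417.88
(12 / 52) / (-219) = -1 / 949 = -0.00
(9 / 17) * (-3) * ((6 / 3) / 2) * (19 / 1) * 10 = -5130 / 17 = -301.76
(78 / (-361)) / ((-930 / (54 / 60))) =0.00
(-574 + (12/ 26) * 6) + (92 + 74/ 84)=-478.35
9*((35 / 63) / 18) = 5 / 18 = 0.28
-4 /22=-2 /11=-0.18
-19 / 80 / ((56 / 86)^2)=-35131 / 62720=-0.56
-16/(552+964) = -4/379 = -0.01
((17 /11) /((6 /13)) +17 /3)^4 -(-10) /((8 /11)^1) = 125594603245 /18974736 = 6619.04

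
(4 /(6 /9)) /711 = 0.01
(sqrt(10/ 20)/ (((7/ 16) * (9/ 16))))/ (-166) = -64 * sqrt(2)/ 5229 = -0.02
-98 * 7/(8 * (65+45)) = -343/440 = -0.78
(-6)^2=36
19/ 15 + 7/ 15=26/ 15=1.73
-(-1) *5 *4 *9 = 180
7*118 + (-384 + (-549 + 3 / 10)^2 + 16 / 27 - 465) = 812833063 / 2700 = 301049.28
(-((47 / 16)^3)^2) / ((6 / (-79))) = 851558010991 / 100663296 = 8459.47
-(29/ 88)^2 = -841/ 7744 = -0.11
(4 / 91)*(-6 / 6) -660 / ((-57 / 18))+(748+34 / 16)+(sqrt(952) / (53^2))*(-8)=13258001 / 13832 -16*sqrt(238) / 2809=958.41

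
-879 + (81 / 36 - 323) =-4799 / 4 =-1199.75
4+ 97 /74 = 393 /74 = 5.31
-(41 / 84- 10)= 799 / 84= 9.51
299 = 299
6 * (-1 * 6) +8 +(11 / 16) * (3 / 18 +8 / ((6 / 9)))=-1885 / 96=-19.64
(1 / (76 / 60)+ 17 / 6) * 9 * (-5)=-163.03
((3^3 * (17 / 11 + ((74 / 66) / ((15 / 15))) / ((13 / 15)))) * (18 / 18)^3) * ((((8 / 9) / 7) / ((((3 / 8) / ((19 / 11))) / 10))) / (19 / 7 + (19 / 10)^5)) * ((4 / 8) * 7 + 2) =12992000000 / 144751321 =89.75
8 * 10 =80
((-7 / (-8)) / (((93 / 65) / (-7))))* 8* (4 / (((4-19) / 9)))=2548 / 31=82.19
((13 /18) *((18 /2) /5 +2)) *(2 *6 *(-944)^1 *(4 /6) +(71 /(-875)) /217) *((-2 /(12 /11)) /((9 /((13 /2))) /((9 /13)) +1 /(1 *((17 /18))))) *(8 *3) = 5094774860263 /17088750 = 298136.19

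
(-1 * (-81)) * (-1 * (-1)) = 81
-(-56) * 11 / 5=616 / 5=123.20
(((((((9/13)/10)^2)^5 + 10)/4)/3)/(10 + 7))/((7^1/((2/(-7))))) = -1969407026414783826343/984309631801860000000000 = -0.00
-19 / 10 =-1.90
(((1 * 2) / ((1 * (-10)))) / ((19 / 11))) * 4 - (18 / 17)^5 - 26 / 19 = -426564078 / 134886415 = -3.16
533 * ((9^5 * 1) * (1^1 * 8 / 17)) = 251784936 / 17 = 14810878.59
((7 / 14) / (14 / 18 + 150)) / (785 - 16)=9 / 2087066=0.00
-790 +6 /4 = -1577 /2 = -788.50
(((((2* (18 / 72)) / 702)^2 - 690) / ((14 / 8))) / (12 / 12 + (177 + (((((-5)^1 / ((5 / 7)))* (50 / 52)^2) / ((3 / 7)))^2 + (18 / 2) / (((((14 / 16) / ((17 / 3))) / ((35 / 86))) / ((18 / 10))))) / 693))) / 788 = -108725434360543 / 38763098543181231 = -0.00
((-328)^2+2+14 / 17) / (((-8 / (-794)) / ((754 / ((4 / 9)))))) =307958635062 / 17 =18115213827.18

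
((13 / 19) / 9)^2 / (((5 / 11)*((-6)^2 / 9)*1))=1859 / 584820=0.00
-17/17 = -1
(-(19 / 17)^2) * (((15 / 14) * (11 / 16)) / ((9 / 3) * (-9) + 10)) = 59565 / 1100512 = 0.05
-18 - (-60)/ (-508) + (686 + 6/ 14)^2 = 2932066426/ 6223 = 471166.07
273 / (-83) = -3.29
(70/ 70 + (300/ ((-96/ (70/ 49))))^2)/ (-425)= -16409/ 333200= -0.05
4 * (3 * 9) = 108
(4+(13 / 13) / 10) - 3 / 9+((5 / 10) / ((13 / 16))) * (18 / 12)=4.69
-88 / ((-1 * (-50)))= -44 / 25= -1.76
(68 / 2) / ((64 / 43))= 731 / 32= 22.84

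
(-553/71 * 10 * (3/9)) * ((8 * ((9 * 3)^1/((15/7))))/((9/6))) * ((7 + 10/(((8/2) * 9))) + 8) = -17032400/639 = -26654.77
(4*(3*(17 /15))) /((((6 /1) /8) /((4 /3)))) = 1088 /45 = 24.18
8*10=80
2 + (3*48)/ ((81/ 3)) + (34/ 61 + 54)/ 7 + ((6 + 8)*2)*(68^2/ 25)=166338082/ 32025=5194.01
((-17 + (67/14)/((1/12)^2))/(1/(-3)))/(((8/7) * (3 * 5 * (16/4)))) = -941/32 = -29.41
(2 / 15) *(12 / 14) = 4 / 35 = 0.11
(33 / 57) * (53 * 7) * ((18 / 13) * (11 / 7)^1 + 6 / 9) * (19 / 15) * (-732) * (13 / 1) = -110387552 / 15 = -7359170.13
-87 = -87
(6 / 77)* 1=6 / 77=0.08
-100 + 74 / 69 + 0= -6826 / 69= -98.93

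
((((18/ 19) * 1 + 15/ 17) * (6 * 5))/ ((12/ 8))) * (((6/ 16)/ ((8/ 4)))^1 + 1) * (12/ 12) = 2955/ 68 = 43.46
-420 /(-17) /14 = 1.76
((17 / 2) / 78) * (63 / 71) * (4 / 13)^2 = 1428 / 155987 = 0.01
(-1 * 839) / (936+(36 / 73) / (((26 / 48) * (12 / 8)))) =-796211 / 888840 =-0.90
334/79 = 4.23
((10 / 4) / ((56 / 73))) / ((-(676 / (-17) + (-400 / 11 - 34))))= 68255 / 2306528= 0.03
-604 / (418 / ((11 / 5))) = -302 / 95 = -3.18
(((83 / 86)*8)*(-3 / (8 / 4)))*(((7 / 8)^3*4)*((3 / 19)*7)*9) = -16141923 / 52288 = -308.71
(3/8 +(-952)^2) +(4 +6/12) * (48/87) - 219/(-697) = 146553494935/161704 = 906307.17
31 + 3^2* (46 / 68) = 1261 / 34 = 37.09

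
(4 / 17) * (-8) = -32 / 17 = -1.88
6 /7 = 0.86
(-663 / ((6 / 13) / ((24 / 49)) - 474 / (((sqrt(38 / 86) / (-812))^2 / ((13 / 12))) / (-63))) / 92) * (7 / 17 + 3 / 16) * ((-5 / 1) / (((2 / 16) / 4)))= 15701790 / 1096964797948229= 0.00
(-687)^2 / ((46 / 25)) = 11799225 / 46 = 256504.89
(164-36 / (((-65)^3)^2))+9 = 13047468078089 / 75418890625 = 173.00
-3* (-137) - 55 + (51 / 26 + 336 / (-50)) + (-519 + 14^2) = 18357 / 650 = 28.24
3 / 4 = 0.75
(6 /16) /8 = 3 /64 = 0.05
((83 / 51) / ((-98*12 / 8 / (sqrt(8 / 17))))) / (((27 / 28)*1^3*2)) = -332*sqrt(34) / 491589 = -0.00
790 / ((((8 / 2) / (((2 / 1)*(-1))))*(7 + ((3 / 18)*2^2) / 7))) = -8295 / 149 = -55.67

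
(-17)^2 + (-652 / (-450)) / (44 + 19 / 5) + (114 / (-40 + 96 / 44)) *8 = 74078161 / 279630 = 264.91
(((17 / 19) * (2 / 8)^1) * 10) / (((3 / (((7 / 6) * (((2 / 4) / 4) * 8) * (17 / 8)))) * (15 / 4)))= 2023 / 4104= 0.49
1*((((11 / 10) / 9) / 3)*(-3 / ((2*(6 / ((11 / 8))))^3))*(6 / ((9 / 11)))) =-161051 / 119439360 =-0.00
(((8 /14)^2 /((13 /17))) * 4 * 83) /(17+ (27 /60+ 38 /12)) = 5418240 /787969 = 6.88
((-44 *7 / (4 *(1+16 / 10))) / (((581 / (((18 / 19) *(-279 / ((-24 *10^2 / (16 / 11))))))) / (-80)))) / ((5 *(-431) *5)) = -13392 / 220898275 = -0.00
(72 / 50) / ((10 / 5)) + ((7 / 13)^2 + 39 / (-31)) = -32498 / 130975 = -0.25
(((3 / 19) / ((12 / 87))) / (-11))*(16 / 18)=-58 / 627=-0.09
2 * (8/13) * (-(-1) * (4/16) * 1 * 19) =76/13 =5.85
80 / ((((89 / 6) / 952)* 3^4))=152320 / 2403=63.39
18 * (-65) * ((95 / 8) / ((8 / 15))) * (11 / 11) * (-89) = 74192625 / 32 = 2318519.53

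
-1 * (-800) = 800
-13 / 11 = -1.18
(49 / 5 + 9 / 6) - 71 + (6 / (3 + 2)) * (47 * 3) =219 / 2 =109.50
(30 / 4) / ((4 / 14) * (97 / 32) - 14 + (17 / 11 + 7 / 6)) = -27720 / 38519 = -0.72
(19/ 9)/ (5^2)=19/ 225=0.08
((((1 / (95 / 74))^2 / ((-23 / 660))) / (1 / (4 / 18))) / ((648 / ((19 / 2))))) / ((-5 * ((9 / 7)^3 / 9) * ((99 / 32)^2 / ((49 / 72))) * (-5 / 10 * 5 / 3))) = -11780496896 / 2873966497875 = -0.00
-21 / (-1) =21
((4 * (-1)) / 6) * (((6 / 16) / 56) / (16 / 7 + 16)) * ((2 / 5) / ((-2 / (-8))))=-1 / 2560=-0.00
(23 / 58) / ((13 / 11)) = 253 / 754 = 0.34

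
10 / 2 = 5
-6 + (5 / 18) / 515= -6.00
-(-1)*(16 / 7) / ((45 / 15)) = 16 / 21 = 0.76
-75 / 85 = -15 / 17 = -0.88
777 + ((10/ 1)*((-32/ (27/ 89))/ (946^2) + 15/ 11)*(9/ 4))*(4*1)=603878129/ 671187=899.72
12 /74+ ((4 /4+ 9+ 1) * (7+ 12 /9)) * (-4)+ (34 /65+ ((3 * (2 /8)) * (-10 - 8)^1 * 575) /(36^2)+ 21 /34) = -485849033 /1308320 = -371.35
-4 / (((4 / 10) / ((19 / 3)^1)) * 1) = -190 / 3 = -63.33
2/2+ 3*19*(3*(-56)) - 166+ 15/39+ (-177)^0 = -126615/13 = -9739.62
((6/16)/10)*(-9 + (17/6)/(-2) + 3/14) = -857/2240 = -0.38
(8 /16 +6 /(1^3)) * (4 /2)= 13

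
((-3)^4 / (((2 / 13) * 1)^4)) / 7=2313441 / 112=20655.72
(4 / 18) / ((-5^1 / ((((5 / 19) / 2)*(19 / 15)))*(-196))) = 1 / 26460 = 0.00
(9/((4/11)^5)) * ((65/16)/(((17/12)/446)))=63029724615/34816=1810366.63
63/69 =21/23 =0.91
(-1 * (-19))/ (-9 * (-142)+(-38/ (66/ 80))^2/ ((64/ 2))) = 20691/ 1463942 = 0.01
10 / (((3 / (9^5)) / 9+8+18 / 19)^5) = 4319535169304714662779462212121930 / 24769371476274225394348932148172634049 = 0.00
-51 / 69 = -17 / 23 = -0.74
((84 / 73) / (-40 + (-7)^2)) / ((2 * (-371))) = -2 / 11607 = -0.00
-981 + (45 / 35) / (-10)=-68679 / 70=-981.13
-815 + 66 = -749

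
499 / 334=1.49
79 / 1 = 79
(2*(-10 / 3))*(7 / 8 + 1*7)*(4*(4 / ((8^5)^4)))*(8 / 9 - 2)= 175 / 216172782113783808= 0.00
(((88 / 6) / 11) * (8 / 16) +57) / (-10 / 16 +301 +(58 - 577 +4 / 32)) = -346 / 1311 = -0.26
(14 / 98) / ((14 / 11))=11 / 98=0.11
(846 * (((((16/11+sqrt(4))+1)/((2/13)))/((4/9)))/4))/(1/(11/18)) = 269451/32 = 8420.34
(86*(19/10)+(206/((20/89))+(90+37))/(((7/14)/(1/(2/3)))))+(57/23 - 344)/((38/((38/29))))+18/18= 4380487/1334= 3283.72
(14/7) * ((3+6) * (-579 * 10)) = -104220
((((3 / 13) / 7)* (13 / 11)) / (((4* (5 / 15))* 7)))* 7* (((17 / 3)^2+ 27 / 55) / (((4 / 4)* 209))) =8069 / 1770230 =0.00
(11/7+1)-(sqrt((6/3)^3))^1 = 18/7-2*sqrt(2) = -0.26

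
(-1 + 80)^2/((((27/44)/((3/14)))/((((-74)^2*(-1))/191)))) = -751865752/12033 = -62483.65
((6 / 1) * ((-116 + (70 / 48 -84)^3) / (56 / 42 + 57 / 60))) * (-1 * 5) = 194394068125 / 26304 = 7390285.44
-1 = -1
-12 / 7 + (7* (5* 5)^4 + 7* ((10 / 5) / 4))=38281275 / 14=2734376.79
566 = 566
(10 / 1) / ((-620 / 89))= -89 / 62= -1.44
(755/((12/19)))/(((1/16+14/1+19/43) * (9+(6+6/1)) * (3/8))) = 19738720/1886031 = 10.47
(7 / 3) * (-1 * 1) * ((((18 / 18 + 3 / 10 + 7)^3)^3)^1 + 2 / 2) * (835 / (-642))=24281462175194970123 / 42800000000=567323882.60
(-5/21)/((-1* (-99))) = -5/2079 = -0.00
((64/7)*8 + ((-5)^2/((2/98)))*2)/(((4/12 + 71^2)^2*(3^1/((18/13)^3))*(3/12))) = 77253588/219857584219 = 0.00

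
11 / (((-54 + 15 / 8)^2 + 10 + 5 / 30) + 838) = 2112 / 684515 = 0.00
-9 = -9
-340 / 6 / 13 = -4.36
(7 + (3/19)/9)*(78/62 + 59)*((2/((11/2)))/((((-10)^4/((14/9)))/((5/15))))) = 104608/13119975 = 0.01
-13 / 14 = -0.93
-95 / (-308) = 95 / 308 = 0.31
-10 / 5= -2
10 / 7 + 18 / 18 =17 / 7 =2.43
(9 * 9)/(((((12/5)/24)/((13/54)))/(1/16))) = 195/16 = 12.19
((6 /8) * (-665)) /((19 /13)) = -1365 /4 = -341.25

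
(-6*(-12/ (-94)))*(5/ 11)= -180/ 517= -0.35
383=383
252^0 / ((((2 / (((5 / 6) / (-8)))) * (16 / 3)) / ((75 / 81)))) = -125 / 13824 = -0.01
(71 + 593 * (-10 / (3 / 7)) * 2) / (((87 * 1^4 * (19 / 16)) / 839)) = -1111601168 / 4959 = -224158.33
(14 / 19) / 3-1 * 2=-100 / 57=-1.75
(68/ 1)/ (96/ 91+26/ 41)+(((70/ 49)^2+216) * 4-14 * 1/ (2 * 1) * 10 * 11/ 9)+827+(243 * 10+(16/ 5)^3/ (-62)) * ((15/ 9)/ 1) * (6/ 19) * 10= 14440.56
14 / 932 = 7 / 466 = 0.02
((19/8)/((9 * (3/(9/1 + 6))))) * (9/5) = 19/8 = 2.38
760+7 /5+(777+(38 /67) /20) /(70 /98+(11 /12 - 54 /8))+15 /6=88174217 /144050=612.11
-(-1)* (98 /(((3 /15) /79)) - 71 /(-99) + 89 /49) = 187794500 /4851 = 38712.53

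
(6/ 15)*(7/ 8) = 7/ 20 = 0.35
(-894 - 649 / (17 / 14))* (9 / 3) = -72852 / 17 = -4285.41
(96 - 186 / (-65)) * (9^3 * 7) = 32791878 / 65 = 504490.43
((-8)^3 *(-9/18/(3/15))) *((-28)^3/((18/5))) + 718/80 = -2809852769/360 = -7805146.58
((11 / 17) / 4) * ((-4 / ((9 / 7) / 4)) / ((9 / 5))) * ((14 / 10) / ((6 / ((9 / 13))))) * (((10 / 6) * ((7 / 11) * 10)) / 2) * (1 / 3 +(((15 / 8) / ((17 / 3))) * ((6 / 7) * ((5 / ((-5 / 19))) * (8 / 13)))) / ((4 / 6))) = 52768100 / 11868363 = 4.45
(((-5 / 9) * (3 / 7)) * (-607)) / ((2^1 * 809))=3035 / 33978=0.09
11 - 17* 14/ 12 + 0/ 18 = -53/ 6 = -8.83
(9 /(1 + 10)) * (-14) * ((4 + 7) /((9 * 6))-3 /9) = 49 /33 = 1.48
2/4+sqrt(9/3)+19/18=14/9+sqrt(3)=3.29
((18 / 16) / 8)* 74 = 333 / 32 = 10.41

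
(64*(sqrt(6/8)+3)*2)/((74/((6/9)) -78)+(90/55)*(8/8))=14.29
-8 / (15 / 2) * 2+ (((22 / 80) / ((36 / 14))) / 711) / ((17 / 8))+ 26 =25962953 / 1087830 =23.87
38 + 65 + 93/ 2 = 299/ 2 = 149.50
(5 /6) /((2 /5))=25 /12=2.08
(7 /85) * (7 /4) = 49 /340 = 0.14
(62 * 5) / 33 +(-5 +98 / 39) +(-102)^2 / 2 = 2234621 / 429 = 5208.91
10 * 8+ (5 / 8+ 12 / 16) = 651 / 8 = 81.38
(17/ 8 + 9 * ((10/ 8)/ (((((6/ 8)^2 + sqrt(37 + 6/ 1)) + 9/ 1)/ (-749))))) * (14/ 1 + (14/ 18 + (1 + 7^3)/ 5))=-43510.36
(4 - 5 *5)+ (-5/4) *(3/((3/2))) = -47/2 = -23.50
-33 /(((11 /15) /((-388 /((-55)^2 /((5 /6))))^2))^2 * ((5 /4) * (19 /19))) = -5665873984 /884230384125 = -0.01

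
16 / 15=1.07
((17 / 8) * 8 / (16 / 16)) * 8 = 136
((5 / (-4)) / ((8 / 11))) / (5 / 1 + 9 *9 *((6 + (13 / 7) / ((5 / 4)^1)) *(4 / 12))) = -175 / 21088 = -0.01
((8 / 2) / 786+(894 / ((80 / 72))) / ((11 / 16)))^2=639924751066756 / 467208225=1369677.84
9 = 9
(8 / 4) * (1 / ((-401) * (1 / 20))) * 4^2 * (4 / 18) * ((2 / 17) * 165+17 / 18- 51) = 6001280 / 552177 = 10.87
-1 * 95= -95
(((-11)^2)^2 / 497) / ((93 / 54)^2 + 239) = 431244 / 3542119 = 0.12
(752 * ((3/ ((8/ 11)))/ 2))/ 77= 141/ 7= 20.14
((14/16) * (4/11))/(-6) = -7/132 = -0.05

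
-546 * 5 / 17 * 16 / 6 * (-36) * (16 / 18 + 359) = 94319680 / 17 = 5548216.47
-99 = -99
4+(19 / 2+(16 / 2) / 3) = 97 / 6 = 16.17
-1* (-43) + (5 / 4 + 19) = 253 / 4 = 63.25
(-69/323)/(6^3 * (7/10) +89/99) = -0.00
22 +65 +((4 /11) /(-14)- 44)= 3309 /77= 42.97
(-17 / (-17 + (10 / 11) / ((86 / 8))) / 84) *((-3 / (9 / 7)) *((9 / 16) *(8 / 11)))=-731 / 64008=-0.01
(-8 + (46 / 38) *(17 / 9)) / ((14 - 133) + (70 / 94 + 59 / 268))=12306292 / 254237841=0.05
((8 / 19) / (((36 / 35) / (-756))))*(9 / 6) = -8820 / 19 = -464.21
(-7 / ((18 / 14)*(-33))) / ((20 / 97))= 4753 / 5940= 0.80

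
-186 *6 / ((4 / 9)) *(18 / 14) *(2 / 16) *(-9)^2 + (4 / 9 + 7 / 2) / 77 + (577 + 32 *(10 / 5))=-177667393 / 5544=-32046.79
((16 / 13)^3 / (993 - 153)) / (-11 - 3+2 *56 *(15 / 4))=256 / 46829055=0.00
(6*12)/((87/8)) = 192/29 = 6.62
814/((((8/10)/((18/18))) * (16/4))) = 2035/8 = 254.38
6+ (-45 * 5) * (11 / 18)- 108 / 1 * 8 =-1991 / 2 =-995.50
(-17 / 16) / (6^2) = -17 / 576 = -0.03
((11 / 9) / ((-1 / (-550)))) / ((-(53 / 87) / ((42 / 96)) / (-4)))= 614075 / 318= 1931.05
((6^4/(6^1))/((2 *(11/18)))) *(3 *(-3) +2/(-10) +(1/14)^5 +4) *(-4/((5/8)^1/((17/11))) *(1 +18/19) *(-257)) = -4394337411844008/965982325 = -4549086.77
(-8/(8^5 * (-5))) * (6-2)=1/5120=0.00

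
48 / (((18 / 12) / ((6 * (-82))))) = -15744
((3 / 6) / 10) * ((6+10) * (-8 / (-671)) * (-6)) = -0.06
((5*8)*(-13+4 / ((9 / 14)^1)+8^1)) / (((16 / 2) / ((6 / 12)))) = 55 / 18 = 3.06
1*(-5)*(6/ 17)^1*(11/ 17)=-330/ 289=-1.14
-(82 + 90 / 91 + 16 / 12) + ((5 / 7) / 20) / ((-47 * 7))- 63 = -52928243 / 359268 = -147.32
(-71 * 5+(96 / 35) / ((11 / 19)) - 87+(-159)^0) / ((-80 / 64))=671844 / 1925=349.01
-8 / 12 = -2 / 3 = -0.67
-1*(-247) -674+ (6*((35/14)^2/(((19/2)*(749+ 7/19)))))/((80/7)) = -4632091/10848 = -427.00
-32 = -32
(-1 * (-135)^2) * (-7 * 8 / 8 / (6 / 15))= 637875 / 2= 318937.50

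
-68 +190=122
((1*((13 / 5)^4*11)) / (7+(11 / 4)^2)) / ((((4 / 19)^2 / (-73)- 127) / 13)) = -1722104459504 / 487384594375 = -3.53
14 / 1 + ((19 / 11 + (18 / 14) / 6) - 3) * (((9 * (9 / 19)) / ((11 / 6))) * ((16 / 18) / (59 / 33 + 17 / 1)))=3148304 / 226765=13.88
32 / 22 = 16 / 11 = 1.45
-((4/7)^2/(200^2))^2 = -1/15006250000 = -0.00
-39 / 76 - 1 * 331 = -25195 / 76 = -331.51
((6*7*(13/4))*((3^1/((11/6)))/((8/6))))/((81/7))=637/44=14.48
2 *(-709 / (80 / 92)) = -16307 / 10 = -1630.70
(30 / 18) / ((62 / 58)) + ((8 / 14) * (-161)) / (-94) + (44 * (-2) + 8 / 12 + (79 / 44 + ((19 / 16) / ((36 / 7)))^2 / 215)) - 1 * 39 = -139474453092317 / 1143235399680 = -122.00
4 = 4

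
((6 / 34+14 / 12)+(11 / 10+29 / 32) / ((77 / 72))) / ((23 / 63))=758487 / 86020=8.82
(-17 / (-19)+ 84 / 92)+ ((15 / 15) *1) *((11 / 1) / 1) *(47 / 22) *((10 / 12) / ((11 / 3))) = 7.15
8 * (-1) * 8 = -64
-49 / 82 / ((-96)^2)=-0.00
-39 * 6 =-234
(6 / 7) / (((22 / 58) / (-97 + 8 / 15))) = -83926 / 385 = -217.99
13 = 13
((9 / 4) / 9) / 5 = 1 / 20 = 0.05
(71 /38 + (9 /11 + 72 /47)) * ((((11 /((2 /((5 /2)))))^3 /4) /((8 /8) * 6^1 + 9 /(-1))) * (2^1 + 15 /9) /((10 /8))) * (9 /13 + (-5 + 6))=-30335053925 /6686784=-4536.57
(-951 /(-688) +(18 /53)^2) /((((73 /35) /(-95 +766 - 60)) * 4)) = 61893985335 /564316864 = 109.68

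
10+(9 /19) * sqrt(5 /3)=3 * sqrt(15) /19+10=10.61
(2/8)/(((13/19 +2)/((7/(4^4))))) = 133/52224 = 0.00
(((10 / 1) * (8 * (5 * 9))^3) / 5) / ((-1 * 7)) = -93312000 / 7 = -13330285.71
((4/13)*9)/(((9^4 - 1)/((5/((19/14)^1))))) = 63/40508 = 0.00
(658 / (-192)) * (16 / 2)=-329 / 12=-27.42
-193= -193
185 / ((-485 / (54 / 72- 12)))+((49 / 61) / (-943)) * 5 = 95680735 / 22318924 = 4.29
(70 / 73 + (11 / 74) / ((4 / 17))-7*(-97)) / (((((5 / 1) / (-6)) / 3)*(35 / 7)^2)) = -98.01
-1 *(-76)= 76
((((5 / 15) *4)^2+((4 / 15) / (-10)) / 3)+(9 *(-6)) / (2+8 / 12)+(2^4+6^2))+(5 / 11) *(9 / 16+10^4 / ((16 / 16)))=181337473 / 39600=4579.23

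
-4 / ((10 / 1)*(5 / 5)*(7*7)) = -2 / 245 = -0.01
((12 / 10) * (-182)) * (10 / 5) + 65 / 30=-13039 / 30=-434.63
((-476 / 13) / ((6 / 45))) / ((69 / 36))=-42840 / 299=-143.28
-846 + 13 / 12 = -10139 / 12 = -844.92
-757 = -757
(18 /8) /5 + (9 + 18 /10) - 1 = 41 /4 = 10.25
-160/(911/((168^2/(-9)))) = 501760/911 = 550.78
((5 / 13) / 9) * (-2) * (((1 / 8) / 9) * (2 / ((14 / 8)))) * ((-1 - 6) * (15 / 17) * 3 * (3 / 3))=50 / 1989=0.03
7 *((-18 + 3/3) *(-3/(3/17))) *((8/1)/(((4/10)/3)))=121380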